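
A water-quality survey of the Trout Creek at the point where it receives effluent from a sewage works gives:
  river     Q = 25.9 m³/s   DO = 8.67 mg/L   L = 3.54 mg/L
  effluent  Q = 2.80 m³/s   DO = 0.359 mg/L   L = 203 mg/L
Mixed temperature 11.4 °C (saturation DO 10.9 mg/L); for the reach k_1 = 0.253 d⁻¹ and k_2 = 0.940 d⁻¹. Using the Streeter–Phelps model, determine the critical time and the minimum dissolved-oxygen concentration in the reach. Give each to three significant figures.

t_c ≈ 1.26 d; minimum DO ≈ 6.40 mg/L

Mixed DO = (25.9×8.67 + 2.80×0.359)/(25.9+2.80) = 225.6/28.70 = 7.859 mg/L.
Mixed L₀ = (25.9×3.54 + 2.80×203)/(28.70) = 660.1/28.70 = 23.00 mg/L.
Initial deficit D₀ = C_s − DO₀ = 10.9 − 7.859 = 3.041 mg/L.
t_c = (1/0.6870) ln[(0.940/0.253)(1 − 3.041×0.6870/(0.253×23.00))] = 1.456 × ln(2.382) = 1.263 d.
D_c = (0.253/0.940) × 23.00 × e^(−0.253×1.263) = 0.2691 × 23.00 × 0.7265 = 4.497 mg/L.
Minimum DO = 10.9 − 4.497 = 6.403 mg/L.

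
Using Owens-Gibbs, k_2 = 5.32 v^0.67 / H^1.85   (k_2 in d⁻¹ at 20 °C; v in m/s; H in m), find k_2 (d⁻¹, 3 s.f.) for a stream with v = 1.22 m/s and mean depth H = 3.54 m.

k_2 ≈ 0.586 d⁻¹

k_2 = 5.32 × 1.22^0.67 / 3.54^1.85 = 5.32 × 1.143 / 10.37 = 0.5863 d⁻¹.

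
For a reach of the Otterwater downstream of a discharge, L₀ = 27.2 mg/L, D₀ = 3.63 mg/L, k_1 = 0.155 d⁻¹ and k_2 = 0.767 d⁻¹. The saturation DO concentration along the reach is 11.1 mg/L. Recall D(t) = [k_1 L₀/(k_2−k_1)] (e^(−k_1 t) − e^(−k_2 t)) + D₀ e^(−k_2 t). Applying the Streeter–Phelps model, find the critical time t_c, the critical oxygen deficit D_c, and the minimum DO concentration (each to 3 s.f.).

t_c = [1/(k_2−k_1)] ln[(k_2/k_1)(1 − D₀(k_2−k_1)/(k_1 L₀))]
= [1/(0.767−0.155)] ln[(0.767/0.155)(1 − 3.63×0.6120/(0.155×27.2))]
= (1/0.6120) ln[4.948 × 0.4731] = 1.634 × ln(2.341) = 1.634 × 0.8505 = 1.390 d.
D_c = (k_1/k_2) L₀ e^(−k_1 t_c) = (0.155/0.767) × 27.2 × e^(−0.155×1.390) = 0.2021 × 27.2 × 0.8062 = 4.432 mg/L.
Minimum DO = C_s − D_c = 11.1 − 4.432 = 6.668 mg/L.

t_c ≈ 1.39 d; D_c ≈ 4.43 mg/L; min DO ≈ 6.67 mg/L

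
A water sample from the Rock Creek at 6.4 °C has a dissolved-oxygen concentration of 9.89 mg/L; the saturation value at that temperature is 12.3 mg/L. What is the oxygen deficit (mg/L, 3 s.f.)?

D = C_s − C = 12.3 − 9.89 = 2.41 mg/L.

D ≈ 2.41 mg/L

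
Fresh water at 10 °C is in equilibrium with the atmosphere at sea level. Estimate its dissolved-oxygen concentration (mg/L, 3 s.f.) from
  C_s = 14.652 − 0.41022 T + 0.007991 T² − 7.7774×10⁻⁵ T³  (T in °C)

C_s = 14.652 − 0.41022×10 + 0.007991×10² − 7.7774×10⁻⁵×10³ = 11.27 mg/L.

C_s ≈ 11.3 mg/L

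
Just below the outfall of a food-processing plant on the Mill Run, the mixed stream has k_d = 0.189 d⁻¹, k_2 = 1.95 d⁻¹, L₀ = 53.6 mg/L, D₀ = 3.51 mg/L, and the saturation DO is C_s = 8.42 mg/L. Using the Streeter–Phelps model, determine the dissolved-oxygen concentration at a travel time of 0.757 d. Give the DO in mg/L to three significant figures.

k_d L₀/(k_2−k_d) = 0.189×53.6/(1.95−0.189) = 10.13/1.761 = 5.753 mg/L.
e^(−k_d t) = e^(−0.189×0.7570) = 0.8667; e^(−k_2 t) = e^(−1.95×0.7570) = 0.2285.
D = 5.753 × (0.8667 − 0.2285) + 3.51 × 0.2285 = 3.671 + 0.8021 = 4.473 mg/L.
DO = C_s − D = 8.42 − 4.473 = 3.947 mg/L.

DO ≈ 3.95 mg/L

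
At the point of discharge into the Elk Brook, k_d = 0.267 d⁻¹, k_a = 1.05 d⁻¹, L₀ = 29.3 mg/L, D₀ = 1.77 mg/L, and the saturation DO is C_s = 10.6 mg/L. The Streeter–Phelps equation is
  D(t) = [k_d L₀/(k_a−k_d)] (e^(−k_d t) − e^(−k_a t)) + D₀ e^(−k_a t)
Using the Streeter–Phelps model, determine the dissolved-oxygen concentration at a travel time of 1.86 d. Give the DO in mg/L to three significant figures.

k_d L₀/(k_a−k_d) = 0.267×29.3/(1.05−0.267) = 7.823/0.7830 = 9.991 mg/L.
e^(−k_d t) = e^(−0.267×1.860) = 0.6086; e^(−k_a t) = e^(−1.05×1.860) = 0.1418.
D = 9.991 × (0.6086 − 0.1418) + 1.77 × 0.1418 = 4.663 + 0.2511 = 4.914 mg/L.
DO = C_s − D = 10.6 − 4.914 = 5.686 mg/L.

DO ≈ 5.69 mg/L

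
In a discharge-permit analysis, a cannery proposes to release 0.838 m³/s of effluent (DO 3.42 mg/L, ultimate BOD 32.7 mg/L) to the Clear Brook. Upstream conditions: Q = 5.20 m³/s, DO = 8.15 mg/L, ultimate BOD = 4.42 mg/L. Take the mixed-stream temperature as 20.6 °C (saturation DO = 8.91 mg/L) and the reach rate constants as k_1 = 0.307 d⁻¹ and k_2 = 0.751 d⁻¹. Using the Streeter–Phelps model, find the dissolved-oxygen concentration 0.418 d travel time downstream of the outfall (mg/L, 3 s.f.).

DO ≈ 7.02 mg/L

Mixed DO = (5.20×8.15 + 0.838×3.42)/(5.20+0.838) = 45.25/6.038 = 7.494 mg/L.
Mixed L₀ = (5.20×4.42 + 0.838×32.7)/(6.038) = 50.39/6.038 = 8.345 mg/L.
Initial deficit D₀ = C_s − DO₀ = 8.91 − 7.494 = 1.416 mg/L.
D(0.418) = [0.307×8.345/(0.751−0.307)](e^(−0.307×0.418) − e^(−0.751×0.418)) + 1.416 e^(−0.751×0.418)
= 5.770 × (0.8796 − 0.7306) + 1.416 × 0.7306 = 1.895 mg/L.
DO = 8.91 − 1.895 = 7.015 mg/L.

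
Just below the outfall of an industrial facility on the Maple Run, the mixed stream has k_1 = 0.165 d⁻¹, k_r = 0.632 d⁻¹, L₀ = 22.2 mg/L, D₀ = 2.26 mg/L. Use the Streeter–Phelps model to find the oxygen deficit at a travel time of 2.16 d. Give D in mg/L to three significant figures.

k_1 L₀/(k_r−k_1) = 0.165×22.2/(0.632−0.165) = 3.663/0.4670 = 7.844 mg/L.
e^(−k_1 t) = e^(−0.165×2.160) = 0.7002; e^(−k_r t) = e^(−0.632×2.160) = 0.2554.
D = 7.844 × (0.7002 − 0.2554) + 2.26 × 0.2554 = 3.489 + 0.5771 = 4.066 mg/L.

D ≈ 4.07 mg/L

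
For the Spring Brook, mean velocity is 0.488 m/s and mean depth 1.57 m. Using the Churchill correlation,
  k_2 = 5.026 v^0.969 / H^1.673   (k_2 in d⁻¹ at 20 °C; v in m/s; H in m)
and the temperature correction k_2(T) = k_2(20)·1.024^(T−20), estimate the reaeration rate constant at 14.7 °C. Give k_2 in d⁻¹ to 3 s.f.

k_2 ≈ 1.04 d⁻¹

k_2(20) = 5.026 × 0.488^0.969 / 1.57^1.673 = 5.026 × 0.4990 / 2.127 = 1.179 d⁻¹.
k_2(14.7) = 1.179 × 1.024^(14.7−20) = 1.179 × 0.8819 = 1.040 d⁻¹.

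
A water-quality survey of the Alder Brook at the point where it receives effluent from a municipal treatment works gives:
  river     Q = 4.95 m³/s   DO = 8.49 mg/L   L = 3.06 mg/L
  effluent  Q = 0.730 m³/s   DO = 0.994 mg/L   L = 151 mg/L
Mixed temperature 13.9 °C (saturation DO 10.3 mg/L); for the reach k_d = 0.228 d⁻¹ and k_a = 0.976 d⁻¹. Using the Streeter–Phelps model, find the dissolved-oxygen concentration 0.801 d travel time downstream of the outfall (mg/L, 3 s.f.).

Mixed DO = (4.95×8.49 + 0.730×0.994)/(4.95+0.730) = 42.75/5.680 = 7.527 mg/L.
Mixed L₀ = (4.95×3.06 + 0.730×151)/(5.680) = 125.4/5.680 = 22.07 mg/L.
Initial deficit D₀ = C_s − DO₀ = 10.3 − 7.527 = 2.773 mg/L.
D(0.801) = [0.228×22.07/(0.976−0.228)](e^(−0.228×0.801) − e^(−0.976×0.801)) + 2.773 e^(−0.976×0.801)
= 6.728 × (0.8331 − 0.4576) + 2.773 × 0.4576 = 3.795 mg/L.
DO = 10.3 − 3.795 = 6.505 mg/L.

DO ≈ 6.50 mg/L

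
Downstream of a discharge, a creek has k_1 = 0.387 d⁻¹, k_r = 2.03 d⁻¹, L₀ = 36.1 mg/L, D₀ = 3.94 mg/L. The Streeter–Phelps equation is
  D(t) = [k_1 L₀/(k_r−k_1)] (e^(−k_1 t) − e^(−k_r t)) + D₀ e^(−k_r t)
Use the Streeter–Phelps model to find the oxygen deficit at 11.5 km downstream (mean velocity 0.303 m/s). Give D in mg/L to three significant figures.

D ≈ 5.30 mg/L

Travel time t = x/v = 11.5 km / (0.303 m/s) = 11500 m / 0.303 m/s = 37950 s = 0.4393 d.
k_1 L₀/(k_r−k_1) = 0.387×36.1/(2.03−0.387) = 13.97/1.643 = 8.503 mg/L.
e^(−k_1 t) = e^(−0.387×0.4393) = 0.8437; e^(−k_r t) = e^(−2.03×0.4393) = 0.4099.
D = 8.503 × (0.8437 − 0.4099) + 3.94 × 0.4099 = 3.688 + 1.615 = 5.303 mg/L.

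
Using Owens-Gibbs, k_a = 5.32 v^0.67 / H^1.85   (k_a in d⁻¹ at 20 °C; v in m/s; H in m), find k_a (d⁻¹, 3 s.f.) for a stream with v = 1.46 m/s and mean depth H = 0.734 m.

k_a = 5.32 × 1.46^0.67 / 0.734^1.85 = 5.32 × 1.289 / 0.5643 = 12.15 d⁻¹.

k_a ≈ 12.1 d⁻¹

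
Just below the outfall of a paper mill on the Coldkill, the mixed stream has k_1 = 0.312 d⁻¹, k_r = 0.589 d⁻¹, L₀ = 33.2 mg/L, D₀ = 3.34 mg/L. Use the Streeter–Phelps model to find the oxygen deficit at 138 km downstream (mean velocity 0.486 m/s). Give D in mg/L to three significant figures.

D ≈ 8.50 mg/L

Travel time t = x/v = 138 km / (0.486 m/s) = 138000 m / 0.486 m/s = 284000 s = 3.286 d.
k_1 L₀/(k_r−k_1) = 0.312×33.2/(0.589−0.312) = 10.36/0.2770 = 37.39 mg/L.
e^(−k_1 t) = e^(−0.312×3.286) = 0.3587; e^(−k_r t) = e^(−0.589×3.286) = 0.1443.
D = 37.39 × (0.3587 − 0.1443) + 3.34 × 0.1443 = 8.015 + 0.4820 = 8.497 mg/L.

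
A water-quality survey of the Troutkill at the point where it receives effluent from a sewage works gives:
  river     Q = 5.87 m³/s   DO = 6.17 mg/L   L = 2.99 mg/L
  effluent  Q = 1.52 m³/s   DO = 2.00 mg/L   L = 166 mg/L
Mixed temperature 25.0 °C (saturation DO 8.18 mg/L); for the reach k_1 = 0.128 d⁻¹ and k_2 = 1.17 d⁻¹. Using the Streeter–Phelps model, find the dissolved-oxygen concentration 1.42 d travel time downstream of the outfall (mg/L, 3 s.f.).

Mixed DO = (5.87×6.17 + 1.52×2.00)/(5.87+1.52) = 39.26/7.390 = 5.312 mg/L.
Mixed L₀ = (5.87×2.99 + 1.52×166)/(7.390) = 269.9/7.390 = 36.52 mg/L.
Initial deficit D₀ = C_s − DO₀ = 8.18 − 5.312 = 2.868 mg/L.
D(1.42) = [0.128×36.52/(1.17−0.128)](e^(−0.128×1.42) − e^(−1.17×1.42)) + 2.868 e^(−1.17×1.42)
= 4.486 × (0.8338 − 0.1899) + 2.868 × 0.1899 = 3.433 mg/L.
DO = 8.18 − 3.433 = 4.747 mg/L.

DO ≈ 4.75 mg/L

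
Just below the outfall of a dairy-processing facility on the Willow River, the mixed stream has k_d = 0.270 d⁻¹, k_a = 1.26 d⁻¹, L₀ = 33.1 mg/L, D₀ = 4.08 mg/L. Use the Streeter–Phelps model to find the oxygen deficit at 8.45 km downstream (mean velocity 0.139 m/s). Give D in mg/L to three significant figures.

Travel time t = x/v = 8.45 km / (0.139 m/s) = 8450 m / 0.139 m/s = 60790 s = 0.7036 d.
k_d L₀/(k_a−k_d) = 0.270×33.1/(1.26−0.270) = 8.937/0.9900 = 9.027 mg/L.
e^(−k_d t) = e^(−0.270×0.7036) = 0.8270; e^(−k_a t) = e^(−1.26×0.7036) = 0.4121.
D = 9.027 × (0.8270 − 0.4121) + 4.08 × 0.4121 = 3.745 + 1.681 = 5.427 mg/L.

D ≈ 5.43 mg/L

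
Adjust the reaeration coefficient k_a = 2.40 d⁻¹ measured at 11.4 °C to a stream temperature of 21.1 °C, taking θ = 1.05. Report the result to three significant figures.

k_a(T₂) = k_a(T₁) · θ^(T₂−T₁) = 2.40 × 1.05^(21.1−11.4)
= 2.40 × 1.05^9.70 = 2.40 × 1.605 = 3.853 d⁻¹.

k_a ≈ 3.85 d⁻¹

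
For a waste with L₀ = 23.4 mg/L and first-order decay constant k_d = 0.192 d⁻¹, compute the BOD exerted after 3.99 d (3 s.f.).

y_t = L₀(1 − e^(−k_d t)) = 23.4 × (1 − e^(−0.192×3.99))
= 23.4 × (1 − 0.4648) = 23.4 × 0.5352 = 12.52 mg/L.

y ≈ 12.5 mg/L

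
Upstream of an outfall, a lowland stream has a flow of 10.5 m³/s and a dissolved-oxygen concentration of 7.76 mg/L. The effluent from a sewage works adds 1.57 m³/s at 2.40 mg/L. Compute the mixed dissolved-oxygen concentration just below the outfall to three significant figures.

7.06 mg/L

Flow-weighted mixing: C = (Q_r C_r + Q_w C_w)/(Q_r + Q_w)
= (10.5×7.76 + 1.57×2.40)/(10.5 + 1.57) = 85.25/12.07 = 7.063 mg/L.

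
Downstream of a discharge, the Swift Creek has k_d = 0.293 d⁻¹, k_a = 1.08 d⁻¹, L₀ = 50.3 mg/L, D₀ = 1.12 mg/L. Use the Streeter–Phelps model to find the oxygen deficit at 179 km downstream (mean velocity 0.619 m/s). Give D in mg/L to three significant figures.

D ≈ 6.55 mg/L

Travel time t = x/v = 179 km / (0.619 m/s) = 179000 m / 0.619 m/s = 289200 s = 3.347 d.
k_d L₀/(k_a−k_d) = 0.293×50.3/(1.08−0.293) = 14.74/0.7870 = 18.73 mg/L.
e^(−k_d t) = e^(−0.293×3.347) = 0.3751; e^(−k_a t) = e^(−1.08×3.347) = 0.02692.
D = 18.73 × (0.3751 − 0.02692) + 1.12 × 0.02692 = 6.520 + 0.03016 = 6.550 mg/L.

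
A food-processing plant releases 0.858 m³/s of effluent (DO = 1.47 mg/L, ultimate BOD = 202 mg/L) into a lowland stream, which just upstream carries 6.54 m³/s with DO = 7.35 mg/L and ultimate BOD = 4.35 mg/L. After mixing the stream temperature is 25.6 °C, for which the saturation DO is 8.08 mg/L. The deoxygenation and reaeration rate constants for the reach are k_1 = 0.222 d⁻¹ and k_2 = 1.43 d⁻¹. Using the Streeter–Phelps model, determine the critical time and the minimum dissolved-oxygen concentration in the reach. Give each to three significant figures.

Mixed DO = (6.54×7.35 + 0.858×1.47)/(6.54+0.858) = 49.33/7.398 = 6.668 mg/L.
Mixed L₀ = (6.54×4.35 + 0.858×202)/(7.398) = 201.8/7.398 = 27.27 mg/L.
Initial deficit D₀ = C_s − DO₀ = 8.08 − 6.668 = 1.412 mg/L.
t_c = (1/1.208) ln[(1.43/0.222)(1 − 1.412×1.208/(0.222×27.27))] = 0.8278 × ln(4.627) = 1.268 d.
D_c = (0.222/1.43) × 27.27 × e^(−0.222×1.268) = 0.1552 × 27.27 × 0.7546 = 3.195 mg/L.
Minimum DO = 8.08 − 3.195 = 4.885 mg/L.

t_c ≈ 1.27 d; minimum DO ≈ 4.88 mg/L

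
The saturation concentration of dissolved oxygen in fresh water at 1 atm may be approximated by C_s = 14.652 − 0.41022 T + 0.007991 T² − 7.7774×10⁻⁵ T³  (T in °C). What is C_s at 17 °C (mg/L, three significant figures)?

C_s = 14.652 − 0.41022×17 + 0.007991×17² − 7.7774×10⁻⁵×17³ = 9.606 mg/L.

C_s ≈ 9.61 mg/L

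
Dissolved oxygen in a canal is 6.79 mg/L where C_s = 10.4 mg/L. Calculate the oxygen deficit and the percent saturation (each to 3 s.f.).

D = C_s − C = 10.4 − 6.79 = 3.61 mg/L.
% saturation = 6.79/10.4 × 100 = 65.3 %.

D ≈ 3.61 mg/L; 65.3 % saturation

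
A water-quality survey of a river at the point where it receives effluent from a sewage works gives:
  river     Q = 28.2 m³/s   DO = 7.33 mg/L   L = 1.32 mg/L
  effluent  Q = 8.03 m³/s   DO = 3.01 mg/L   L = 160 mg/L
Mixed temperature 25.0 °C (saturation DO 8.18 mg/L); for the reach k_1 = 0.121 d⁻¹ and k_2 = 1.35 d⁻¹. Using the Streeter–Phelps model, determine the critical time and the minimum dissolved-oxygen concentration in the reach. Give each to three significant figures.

t_c ≈ 1.39 d; minimum DO ≈ 5.42 mg/L

Mixed DO = (28.2×7.33 + 8.03×3.01)/(28.2+8.03) = 230.9/36.23 = 6.373 mg/L.
Mixed L₀ = (28.2×1.32 + 8.03×160)/(36.23) = 1322/36.23 = 36.49 mg/L.
Initial deficit D₀ = C_s − DO₀ = 8.18 − 6.373 = 1.807 mg/L.
t_c = (1/1.229) ln[(1.35/0.121)(1 − 1.807×1.229/(0.121×36.49))] = 0.8137 × ln(5.544) = 1.394 d.
D_c = (0.121/1.35) × 36.49 × e^(−0.121×1.394) = 0.08963 × 36.49 × 0.8448 = 2.763 mg/L.
Minimum DO = 8.18 − 2.763 = 5.417 mg/L.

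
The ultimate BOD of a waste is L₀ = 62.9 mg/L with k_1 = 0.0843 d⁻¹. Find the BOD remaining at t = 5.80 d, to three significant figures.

L_t = L₀ e^(−k_1 t) = 62.9 × e^(−0.0843×5.80) = 62.9 × 0.6133 = 38.58 mg/L.

L ≈ 38.6 mg/L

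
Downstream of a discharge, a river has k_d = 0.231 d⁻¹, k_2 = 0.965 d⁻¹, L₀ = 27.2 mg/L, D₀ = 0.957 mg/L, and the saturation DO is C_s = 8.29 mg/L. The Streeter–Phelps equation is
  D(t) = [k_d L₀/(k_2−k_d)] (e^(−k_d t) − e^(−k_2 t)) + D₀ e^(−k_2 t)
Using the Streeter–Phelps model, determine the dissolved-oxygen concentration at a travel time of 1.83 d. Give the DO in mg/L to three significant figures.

k_d L₀/(k_2−k_d) = 0.231×27.2/(0.965−0.231) = 6.283/0.7340 = 8.560 mg/L.
e^(−k_d t) = e^(−0.231×1.830) = 0.6553; e^(−k_2 t) = e^(−0.965×1.830) = 0.1710.
D = 8.560 × (0.6553 − 0.1710) + 0.957 × 0.1710 = 4.145 + 0.1637 = 4.309 mg/L.
DO = C_s − D = 8.29 − 4.309 = 3.981 mg/L.

DO ≈ 3.98 mg/L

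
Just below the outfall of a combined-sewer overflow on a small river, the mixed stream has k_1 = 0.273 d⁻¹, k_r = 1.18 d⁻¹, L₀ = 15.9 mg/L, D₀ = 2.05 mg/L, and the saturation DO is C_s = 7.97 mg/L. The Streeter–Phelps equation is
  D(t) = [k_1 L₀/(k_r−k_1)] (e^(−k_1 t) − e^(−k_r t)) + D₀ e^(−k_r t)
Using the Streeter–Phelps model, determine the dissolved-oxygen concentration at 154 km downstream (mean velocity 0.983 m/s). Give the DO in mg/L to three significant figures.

DO ≈ 5.37 mg/L

Travel time t = x/v = 154 km / (0.983 m/s) = 154000 m / 0.983 m/s = 156700 s = 1.813 d.
k_1 L₀/(k_r−k_1) = 0.273×15.9/(1.18−0.273) = 4.341/0.9070 = 4.786 mg/L.
e^(−k_1 t) = e^(−0.273×1.813) = 0.6096; e^(−k_r t) = e^(−1.18×1.813) = 0.1177.
D = 4.786 × (0.6096 − 0.1177) + 2.05 × 0.1177 = 2.354 + 0.2413 = 2.595 mg/L.
DO = C_s − D = 7.97 − 2.595 = 5.375 mg/L.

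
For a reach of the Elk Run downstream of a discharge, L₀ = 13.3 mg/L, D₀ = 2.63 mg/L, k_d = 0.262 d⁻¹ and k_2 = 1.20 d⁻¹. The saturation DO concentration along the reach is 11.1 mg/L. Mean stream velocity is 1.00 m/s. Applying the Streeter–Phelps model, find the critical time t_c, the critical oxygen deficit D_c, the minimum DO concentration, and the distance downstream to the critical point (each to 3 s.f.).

t_c ≈ 0.310 d; D_c ≈ 2.68 mg/L; min DO ≈ 8.42 mg/L; x_c ≈ 26.8 km

t_c = [1/(k_2−k_d)] ln[(k_2/k_d)(1 − D₀(k_2−k_d)/(k_d L₀))]
= [1/(1.20−0.262)] ln[(1.20/0.262)(1 − 2.63×0.9380/(0.262×13.3))]
= (1/0.9380) ln[4.580 × 0.2920] = 1.066 × ln(1.338) = 1.066 × 0.2909 = 0.3101 d.
L(t_c) = L₀ e^(−k_d t_c) = 13.3 × 0.9220 = 12.26 mg/L, and at the critical point k_2 D_c = k_d L, so D_c = (0.262/1.20) × 12.26 = 2.677 mg/L.
Minimum DO = C_s − D_c = 11.1 − 2.677 = 8.423 mg/L.
x_c = v t_c = 1.00 m/s × 0.3101 d × 86400 s/d = 26790 m ≈ 26.8 km.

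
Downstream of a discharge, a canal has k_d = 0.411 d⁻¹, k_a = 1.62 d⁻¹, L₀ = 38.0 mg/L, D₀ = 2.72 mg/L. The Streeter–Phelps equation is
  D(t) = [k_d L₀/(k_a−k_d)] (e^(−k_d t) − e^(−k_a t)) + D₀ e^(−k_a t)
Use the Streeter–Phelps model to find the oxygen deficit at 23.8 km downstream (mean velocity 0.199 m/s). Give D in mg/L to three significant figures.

D ≈ 6.23 mg/L

Travel time t = x/v = 23.8 km / (0.199 m/s) = 23800 m / 0.199 m/s = 119600 s = 1.384 d.
k_d L₀/(k_a−k_d) = 0.411×38.0/(1.62−0.411) = 15.62/1.209 = 12.92 mg/L.
e^(−k_d t) = e^(−0.411×1.384) = 0.5661; e^(−k_a t) = e^(−1.62×1.384) = 0.1062.
D = 12.92 × (0.5661 − 0.1062) + 2.72 × 0.1062 = 5.942 + 0.2889 = 6.230 mg/L.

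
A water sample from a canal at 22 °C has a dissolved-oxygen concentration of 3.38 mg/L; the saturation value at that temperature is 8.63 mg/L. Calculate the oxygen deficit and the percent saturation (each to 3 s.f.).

D = C_s − C = 8.63 − 3.38 = 5.25 mg/L.
% saturation = 3.38/8.63 × 100 = 39.2 %.

D ≈ 5.25 mg/L; 39.2 % saturation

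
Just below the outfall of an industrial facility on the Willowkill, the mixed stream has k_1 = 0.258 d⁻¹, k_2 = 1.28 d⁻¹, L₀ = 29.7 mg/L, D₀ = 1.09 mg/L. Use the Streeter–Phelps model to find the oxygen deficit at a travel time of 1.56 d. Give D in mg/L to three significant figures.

D ≈ 4.14 mg/L

k_1 L₀/(k_2−k_1) = 0.258×29.7/(1.28−0.258) = 7.663/1.022 = 7.498 mg/L.
e^(−k_1 t) = e^(−0.258×1.560) = 0.6687; e^(−k_2 t) = e^(−1.28×1.560) = 0.1358.
D = 7.498 × (0.6687 − 0.1358) + 1.09 × 0.1358 = 3.995 + 0.1480 = 4.143 mg/L.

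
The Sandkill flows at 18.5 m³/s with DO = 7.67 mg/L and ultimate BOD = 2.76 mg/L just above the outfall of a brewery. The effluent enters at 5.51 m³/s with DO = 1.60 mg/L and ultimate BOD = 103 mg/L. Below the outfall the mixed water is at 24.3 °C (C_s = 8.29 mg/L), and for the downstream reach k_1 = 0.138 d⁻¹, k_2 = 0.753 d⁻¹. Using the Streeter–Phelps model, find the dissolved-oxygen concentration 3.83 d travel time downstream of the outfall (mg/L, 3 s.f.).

Mixed DO = (18.5×7.67 + 5.51×1.60)/(18.5+5.51) = 150.7/24.01 = 6.277 mg/L.
Mixed L₀ = (18.5×2.76 + 5.51×103)/(24.01) = 618.6/24.01 = 25.76 mg/L.
Initial deficit D₀ = C_s − DO₀ = 8.29 − 6.277 = 2.013 mg/L.
D(3.83) = [0.138×25.76/(0.753−0.138)](e^(−0.138×3.83) − e^(−0.753×3.83)) + 2.013 e^(−0.753×3.83)
= 5.781 × (0.5895 − 0.05591) + 2.013 × 0.05591 = 3.197 mg/L.
DO = 8.29 − 3.197 = 5.093 mg/L.

DO ≈ 5.09 mg/L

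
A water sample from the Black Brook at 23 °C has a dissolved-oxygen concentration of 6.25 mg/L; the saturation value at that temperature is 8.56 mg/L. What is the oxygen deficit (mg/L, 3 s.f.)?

D = C_s − C = 8.56 − 6.25 = 2.31 mg/L.

D ≈ 2.31 mg/L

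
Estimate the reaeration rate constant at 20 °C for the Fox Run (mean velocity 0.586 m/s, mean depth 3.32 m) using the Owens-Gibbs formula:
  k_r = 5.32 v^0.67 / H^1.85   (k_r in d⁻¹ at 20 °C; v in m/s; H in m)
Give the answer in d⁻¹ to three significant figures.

k_r ≈ 0.404 d⁻¹

k_r = 5.32 × 0.586^0.67 / 3.32^1.85 = 5.32 × 0.6990 / 9.207 = 0.4039 d⁻¹.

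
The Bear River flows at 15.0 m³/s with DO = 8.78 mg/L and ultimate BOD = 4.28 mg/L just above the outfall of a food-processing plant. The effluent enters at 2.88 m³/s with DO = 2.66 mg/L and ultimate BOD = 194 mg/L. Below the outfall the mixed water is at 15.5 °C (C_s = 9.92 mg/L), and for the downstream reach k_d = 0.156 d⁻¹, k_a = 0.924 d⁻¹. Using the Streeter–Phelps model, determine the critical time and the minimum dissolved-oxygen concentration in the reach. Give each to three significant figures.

t_c ≈ 1.85 d; minimum DO ≈ 5.51 mg/L

Mixed DO = (15.0×8.78 + 2.88×2.66)/(15.0+2.88) = 139.4/17.88 = 7.794 mg/L.
Mixed L₀ = (15.0×4.28 + 2.88×194)/(17.88) = 622.9/17.88 = 34.84 mg/L.
Initial deficit D₀ = C_s − DO₀ = 9.92 − 7.794 = 2.126 mg/L.
t_c = (1/0.7680) ln[(0.924/0.156)(1 − 2.126×0.7680/(0.156×34.84))] = 1.302 × ln(4.144) = 1.851 d.
D_c = (0.156/0.924) × 34.84 × e^(−0.156×1.851) = 0.1688 × 34.84 × 0.7492 = 4.407 mg/L.
Minimum DO = 9.92 − 4.407 = 5.513 mg/L.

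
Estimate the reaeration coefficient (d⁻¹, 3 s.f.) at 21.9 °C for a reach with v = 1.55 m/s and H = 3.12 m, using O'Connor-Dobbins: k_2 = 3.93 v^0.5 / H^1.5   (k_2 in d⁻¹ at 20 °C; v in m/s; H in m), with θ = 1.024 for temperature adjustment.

k_2 ≈ 0.929 d⁻¹

k_2(20) = 3.93 × 1.55^0.5 / 3.12^1.5 = 3.93 × 1.245 / 5.511 = 0.8878 d⁻¹.
k_2(21.9) = 0.8878 × 1.024^(21.9−20) = 0.8878 × 1.046 = 0.9287 d⁻¹.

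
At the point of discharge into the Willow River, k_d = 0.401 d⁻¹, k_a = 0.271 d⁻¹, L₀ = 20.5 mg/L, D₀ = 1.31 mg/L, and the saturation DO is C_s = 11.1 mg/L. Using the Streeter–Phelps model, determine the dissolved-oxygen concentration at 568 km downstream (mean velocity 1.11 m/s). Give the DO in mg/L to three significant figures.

DO ≈ 4.02 mg/L

Travel time t = x/v = 568 km / (1.11 m/s) = 568000 m / 1.11 m/s = 511700 s = 5.923 d.
k_d L₀/(k_a−k_d) = 0.401×20.5/(0.271−0.401) = 8.221/-0.1300 = -63.23 mg/L.
e^(−k_d t) = e^(−0.401×5.923) = 0.09302; e^(−k_a t) = e^(−0.271×5.923) = 0.2009.
D = -63.23 × (0.09302 − 0.2009) + 1.31 × 0.2009 = 6.821 + 0.2632 = 7.084 mg/L.
DO = C_s − D = 11.1 − 7.084 = 4.016 mg/L.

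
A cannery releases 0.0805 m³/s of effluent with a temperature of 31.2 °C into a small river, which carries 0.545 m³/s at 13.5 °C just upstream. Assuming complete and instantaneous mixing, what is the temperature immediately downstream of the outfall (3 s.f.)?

15.8 °C

Flow-weighted mixing: C = (Q_r C_r + Q_w C_w)/(Q_r + Q_w)
= (0.545×13.5 + 0.0805×31.2)/(0.545 + 0.0805) = 9.869/0.6255 = 15.78 °C.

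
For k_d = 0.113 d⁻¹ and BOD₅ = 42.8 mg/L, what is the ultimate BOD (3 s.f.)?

L₀ ≈ 99.2 mg/L

BOD₅ = L₀(1 − e^(−5k_d)) ⇒ L₀ = BOD₅ / (1 − e^(−5×0.113))
= 42.8 / (1 − 0.5684) = 42.8 / 0.4316 = 99.16 mg/L.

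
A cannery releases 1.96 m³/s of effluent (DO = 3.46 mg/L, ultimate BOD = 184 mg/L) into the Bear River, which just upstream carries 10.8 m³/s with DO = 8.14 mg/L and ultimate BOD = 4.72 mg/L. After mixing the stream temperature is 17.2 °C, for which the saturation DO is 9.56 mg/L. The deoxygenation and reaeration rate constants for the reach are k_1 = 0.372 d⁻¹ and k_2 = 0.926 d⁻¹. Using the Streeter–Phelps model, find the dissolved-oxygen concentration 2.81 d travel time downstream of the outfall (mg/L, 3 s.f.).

Mixed DO = (10.8×8.14 + 1.96×3.46)/(10.8+1.96) = 94.69/12.76 = 7.421 mg/L.
Mixed L₀ = (10.8×4.72 + 1.96×184)/(12.76) = 411.6/12.76 = 32.26 mg/L.
Initial deficit D₀ = C_s − DO₀ = 9.56 − 7.421 = 2.139 mg/L.
D(2.81) = [0.372×32.26/(0.926−0.372)](e^(−0.372×2.81) − e^(−0.926×2.81)) + 2.139 e^(−0.926×2.81)
= 21.66 × (0.3516 − 0.07412) + 2.139 × 0.07412 = 6.169 mg/L.
DO = 9.56 − 6.169 = 3.391 mg/L.

DO ≈ 3.39 mg/L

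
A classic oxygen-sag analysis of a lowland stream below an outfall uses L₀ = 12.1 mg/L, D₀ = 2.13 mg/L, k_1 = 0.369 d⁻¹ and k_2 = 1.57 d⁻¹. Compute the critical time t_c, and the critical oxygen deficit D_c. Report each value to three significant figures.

t_c = [1/(k_2−k_1)] ln[(k_2/k_1)(1 − D₀(k_2−k_1)/(k_1 L₀))]
= [1/(1.57−0.369)] ln[(1.57/0.369)(1 − 2.13×1.201/(0.369×12.1))]
= (1/1.201) ln[4.255 × 0.4271] = 0.8326 × ln(1.817) = 0.8326 × 0.5972 = 0.4973 d.
L(t_c) = L₀ e^(−k_1 t_c) = 12.1 × 0.8324 = 10.07 mg/L, and at the critical point k_2 D_c = k_1 L, so D_c = (0.369/1.57) × 10.07 = 2.367 mg/L.

t_c ≈ 0.497 d; D_c ≈ 2.37 mg/L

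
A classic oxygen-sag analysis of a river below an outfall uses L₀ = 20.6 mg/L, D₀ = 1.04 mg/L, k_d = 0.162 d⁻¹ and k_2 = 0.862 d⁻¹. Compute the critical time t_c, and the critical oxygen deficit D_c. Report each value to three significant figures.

t_c ≈ 2.04 d; D_c ≈ 2.78 mg/L

t_c = [1/(k_2−k_d)] ln[(k_2/k_d)(1 − D₀(k_2−k_d)/(k_d L₀))]
= [1/(0.862−0.162)] ln[(0.862/0.162)(1 − 1.04×0.7000/(0.162×20.6))]
= (1/0.7000) ln[5.321 × 0.7819] = 1.429 × ln(4.160) = 1.429 × 1.426 = 2.037 d.
L(t_c) = L₀ e^(−k_d t_c) = 20.6 × 0.7190 = 14.81 mg/L, and at the critical point k_2 D_c = k_d L, so D_c = (0.162/0.862) × 14.81 = 2.784 mg/L.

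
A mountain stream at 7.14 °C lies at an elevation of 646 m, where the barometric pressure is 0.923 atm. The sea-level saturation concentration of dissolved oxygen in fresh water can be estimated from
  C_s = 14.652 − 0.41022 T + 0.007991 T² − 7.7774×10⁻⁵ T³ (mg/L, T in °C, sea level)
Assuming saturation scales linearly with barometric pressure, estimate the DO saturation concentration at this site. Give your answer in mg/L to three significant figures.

At sea level: C_s = 14.652 − 0.41022×7.14 + 0.007991×7.14² − 7.7774×10⁻⁵×7.14³ = 12.10 mg/L.
Pressure correction: C_s' = 12.10 × 0.923 = 11.17 mg/L.

C_s ≈ 11.2 mg/L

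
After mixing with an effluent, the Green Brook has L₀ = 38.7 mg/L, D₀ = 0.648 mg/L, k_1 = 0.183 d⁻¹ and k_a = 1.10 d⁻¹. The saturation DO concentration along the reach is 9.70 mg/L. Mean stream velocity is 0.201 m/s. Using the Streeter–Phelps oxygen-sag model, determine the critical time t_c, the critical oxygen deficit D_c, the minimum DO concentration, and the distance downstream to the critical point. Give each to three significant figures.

At the critical point dD/dt = 0, so k_1 L₀ e^(−k_1 t) = k_a D. Substituting D(t) from the Streeter–Phelps equation and solving for t gives
t_c = ln[(k_a/k_1)(1 − D₀(k_a−k_1)/(k_1 L₀))] / (k_a−k_1).
Here k_a−k_1 = 0.9170 d⁻¹ and 1 − D₀(k_a−k_1)/(k_1 L₀) = 1 − 0.648×0.9170/(0.183×38.7) = 0.9161, so
t_c = ln(6.011 × 0.9161) / 0.9170 = 1.706 / 0.9170 = 1.860 d.
L(t_c) = L₀ e^(−k_1 t_c) = 38.7 × 0.7115 = 27.53 mg/L, and at the critical point k_a D_c = k_1 L, so D_c = (0.183/1.10) × 27.53 = 4.581 mg/L.
Minimum DO = C_s − D_c = 9.70 − 4.581 = 5.119 mg/L.
x_c = v t_c = 0.201 m/s × 1.860 d × 86400 s/d = 32310 m ≈ 32.3 km.

t_c ≈ 1.86 d; D_c ≈ 4.58 mg/L; min DO ≈ 5.12 mg/L; x_c ≈ 32.3 km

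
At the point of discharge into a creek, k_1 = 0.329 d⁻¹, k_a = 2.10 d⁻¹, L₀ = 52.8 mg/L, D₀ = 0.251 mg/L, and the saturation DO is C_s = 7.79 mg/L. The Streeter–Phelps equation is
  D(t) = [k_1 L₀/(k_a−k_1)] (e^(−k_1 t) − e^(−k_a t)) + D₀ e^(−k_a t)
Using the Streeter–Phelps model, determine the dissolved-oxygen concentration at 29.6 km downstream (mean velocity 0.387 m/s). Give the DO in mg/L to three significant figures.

DO ≈ 1.95 mg/L

Travel time t = x/v = 29.6 km / (0.387 m/s) = 29600 m / 0.387 m/s = 76490 s = 0.8853 d.
k_1 L₀/(k_a−k_1) = 0.329×52.8/(2.10−0.329) = 17.37/1.771 = 9.809 mg/L.
e^(−k_1 t) = e^(−0.329×0.8853) = 0.7473; e^(−k_a t) = e^(−2.10×0.8853) = 0.1558.
D = 9.809 × (0.7473 − 0.1558) + 0.251 × 0.1558 = 5.802 + 0.03911 = 5.841 mg/L.
DO = C_s − D = 7.79 − 5.841 = 1.949 mg/L.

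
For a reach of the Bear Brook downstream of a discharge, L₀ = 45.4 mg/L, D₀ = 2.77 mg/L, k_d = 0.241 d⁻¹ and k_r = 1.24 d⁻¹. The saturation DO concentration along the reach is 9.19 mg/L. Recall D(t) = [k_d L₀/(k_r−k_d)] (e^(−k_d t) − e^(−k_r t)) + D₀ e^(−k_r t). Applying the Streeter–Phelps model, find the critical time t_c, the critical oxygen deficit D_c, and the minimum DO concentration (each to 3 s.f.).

t_c = [1/(k_r−k_d)] ln[(k_r/k_d)(1 − D₀(k_r−k_d)/(k_d L₀))]
= [1/(1.24−0.241)] ln[(1.24/0.241)(1 − 2.77×0.9990/(0.241×45.4))]
= (1/0.9990) ln[5.145 × 0.7471] = 1.001 × ln(3.844) = 1.001 × 1.346 = 1.348 d.
D_c = (k_d/k_r) L₀ e^(−k_d t_c) = (0.241/1.24) × 45.4 × e^(−0.241×1.348) = 0.1944 × 45.4 × 0.7227 = 6.376 mg/L.
Minimum DO = C_s − D_c = 9.19 − 6.376 = 2.814 mg/L.

t_c ≈ 1.35 d; D_c ≈ 6.38 mg/L; min DO ≈ 2.81 mg/L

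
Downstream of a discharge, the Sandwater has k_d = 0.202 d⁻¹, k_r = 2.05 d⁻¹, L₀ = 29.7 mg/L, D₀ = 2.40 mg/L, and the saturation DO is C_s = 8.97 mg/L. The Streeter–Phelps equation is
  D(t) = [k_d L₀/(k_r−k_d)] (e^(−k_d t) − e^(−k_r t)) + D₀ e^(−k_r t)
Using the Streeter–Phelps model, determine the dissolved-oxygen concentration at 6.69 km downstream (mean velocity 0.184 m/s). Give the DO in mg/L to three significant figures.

Travel time t = x/v = 6.69 km / (0.184 m/s) = 6690 m / 0.184 m/s = 36360 s = 0.4208 d.
k_d L₀/(k_r−k_d) = 0.202×29.7/(2.05−0.202) = 5.999/1.848 = 3.246 mg/L.
e^(−k_d t) = e^(−0.202×0.4208) = 0.9185; e^(−k_r t) = e^(−2.05×0.4208) = 0.4220.
D = 3.246 × (0.9185 − 0.4220) + 2.40 × 0.4220 = 1.612 + 1.013 = 2.625 mg/L.
DO = C_s − D = 8.97 − 2.625 = 6.345 mg/L.

DO ≈ 6.35 mg/L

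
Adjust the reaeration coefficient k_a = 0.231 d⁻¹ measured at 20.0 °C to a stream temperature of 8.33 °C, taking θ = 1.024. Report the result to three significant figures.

k_a(T₂) = k_a(T₁) · θ^(T₂−T₁) = 0.231 × 1.024^(8.33−20.0)
= 0.231 × 1.024^-11.7 = 0.231 × 0.7582 = 0.1752 d⁻¹.

k_a ≈ 0.175 d⁻¹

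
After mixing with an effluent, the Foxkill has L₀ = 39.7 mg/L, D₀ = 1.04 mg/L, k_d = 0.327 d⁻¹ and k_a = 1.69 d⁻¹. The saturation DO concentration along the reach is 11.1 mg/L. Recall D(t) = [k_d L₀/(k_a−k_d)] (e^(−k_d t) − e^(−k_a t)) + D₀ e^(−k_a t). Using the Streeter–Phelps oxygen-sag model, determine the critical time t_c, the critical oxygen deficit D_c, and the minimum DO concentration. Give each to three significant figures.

t_c ≈ 1.12 d; D_c ≈ 5.33 mg/L; min DO ≈ 5.77 mg/L

t_c = [1/(k_a−k_d)] ln[(k_a/k_d)(1 − D₀(k_a−k_d)/(k_d L₀))]
= [1/(1.69−0.327)] ln[(1.69/0.327)(1 − 1.04×1.363/(0.327×39.7))]
= (1/1.363) ln[5.168 × 0.8908] = 0.7337 × ln(4.604) = 0.7337 × 1.527 = 1.120 d.
D_c = (k_d/k_a) L₀ e^(−k_d t_c) = (0.327/1.69) × 39.7 × e^(−0.327×1.120) = 0.1935 × 39.7 × 0.6933 = 5.326 mg/L.
Minimum DO = C_s − D_c = 11.1 − 5.326 = 5.774 mg/L.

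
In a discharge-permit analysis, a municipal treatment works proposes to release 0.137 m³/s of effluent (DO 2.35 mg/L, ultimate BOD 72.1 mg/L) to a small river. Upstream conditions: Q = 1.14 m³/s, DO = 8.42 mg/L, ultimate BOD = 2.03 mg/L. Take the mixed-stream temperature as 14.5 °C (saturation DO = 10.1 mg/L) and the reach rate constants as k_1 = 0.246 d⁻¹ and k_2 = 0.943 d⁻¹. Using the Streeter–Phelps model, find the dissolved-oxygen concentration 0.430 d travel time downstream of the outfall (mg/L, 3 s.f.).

Mixed DO = (1.14×8.42 + 0.137×2.35)/(1.14+0.137) = 9.921/1.277 = 7.769 mg/L.
Mixed L₀ = (1.14×2.03 + 0.137×72.1)/(1.277) = 12.19/1.277 = 9.547 mg/L.
Initial deficit D₀ = C_s − DO₀ = 10.1 − 7.769 = 2.331 mg/L.
D(0.430) = [0.246×9.547/(0.943−0.246)](e^(−0.246×0.430) − e^(−0.943×0.430)) + 2.331 e^(−0.943×0.430)
= 3.370 × (0.8996 − 0.6667) + 2.331 × 0.6667 = 2.339 mg/L.
DO = 10.1 − 2.339 = 7.761 mg/L.

DO ≈ 7.76 mg/L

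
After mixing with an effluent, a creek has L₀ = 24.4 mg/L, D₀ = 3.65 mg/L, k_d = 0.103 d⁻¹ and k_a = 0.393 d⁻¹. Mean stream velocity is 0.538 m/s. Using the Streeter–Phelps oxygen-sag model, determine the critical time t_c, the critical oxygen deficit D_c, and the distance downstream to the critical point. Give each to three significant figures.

At the critical point dD/dt = 0, so k_d L₀ e^(−k_d t) = k_a D. Substituting D(t) from the Streeter–Phelps equation and solving for t gives
t_c = ln[(k_a/k_d)(1 − D₀(k_a−k_d)/(k_d L₀))] / (k_a−k_d).
Here k_a−k_d = 0.2900 d⁻¹ and 1 − D₀(k_a−k_d)/(k_d L₀) = 1 − 3.65×0.2900/(0.103×24.4) = 0.5788, so
t_c = ln(3.816 × 0.5788) / 0.2900 = 0.7923 / 0.2900 = 2.732 d.
L(t_c) = L₀ e^(−k_d t_c) = 24.4 × 0.7547 = 18.42 mg/L, and at the critical point k_a D_c = k_d L, so D_c = (0.103/0.393) × 18.42 = 4.826 mg/L.
x_c = v t_c = 0.538 m/s × 2.732 d × 86400 s/d = 127000 m ≈ 127 km.

t_c ≈ 2.73 d; D_c ≈ 4.83 mg/L; x_c ≈ 127 km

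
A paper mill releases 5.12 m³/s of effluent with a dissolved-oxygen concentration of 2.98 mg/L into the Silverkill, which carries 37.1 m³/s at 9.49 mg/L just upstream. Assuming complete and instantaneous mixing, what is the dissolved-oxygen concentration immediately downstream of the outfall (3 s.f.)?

Flow-weighted mixing: C = (Q_r C_r + Q_w C_w)/(Q_r + Q_w)
= (37.1×9.49 + 5.12×2.98)/(37.1 + 5.12) = 367.3/42.22 = 8.701 mg/L.

8.70 mg/L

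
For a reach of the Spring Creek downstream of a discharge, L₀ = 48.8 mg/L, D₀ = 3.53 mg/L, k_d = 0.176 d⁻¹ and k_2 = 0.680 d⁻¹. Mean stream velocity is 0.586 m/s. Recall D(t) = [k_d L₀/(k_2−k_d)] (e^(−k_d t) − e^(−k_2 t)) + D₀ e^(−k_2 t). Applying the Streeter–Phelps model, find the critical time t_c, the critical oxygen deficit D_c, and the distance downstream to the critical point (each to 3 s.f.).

With k_2/k_d = 3.864 and 1 − D₀(k_2−k_d)/(k_d L₀) = 0.7929,
t_c = ln(3.864 × 0.7929) / (0.680 − 0.176) = ln(3.063) / 0.5040 = 1.119/0.5040 = 2.221 d.
D_c = (k_d/k_2) L₀ e^(−k_d t_c) = (0.176/0.680) × 48.8 × e^(−0.176×2.221) = 0.2588 × 48.8 × 0.6764 = 8.544 mg/L.
x_c = v t_c = 0.586 m/s × 2.221 d × 86400 s/d = 112500 m ≈ 112 km.

t_c ≈ 2.22 d; D_c ≈ 8.54 mg/L; x_c ≈ 112 km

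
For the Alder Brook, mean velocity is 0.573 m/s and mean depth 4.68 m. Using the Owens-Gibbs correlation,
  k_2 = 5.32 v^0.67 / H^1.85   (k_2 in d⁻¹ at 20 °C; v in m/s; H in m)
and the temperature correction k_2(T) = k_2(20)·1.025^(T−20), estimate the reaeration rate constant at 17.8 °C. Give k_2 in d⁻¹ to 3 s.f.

k_2(20) = 5.32 × 0.573^0.67 / 4.68^1.85 = 5.32 × 0.6886 / 17.38 = 0.2108 d⁻¹.
k_2(17.8) = 0.2108 × 1.025^(17.8−20) = 0.2108 × 0.9471 = 0.1997 d⁻¹.

k_2 ≈ 0.200 d⁻¹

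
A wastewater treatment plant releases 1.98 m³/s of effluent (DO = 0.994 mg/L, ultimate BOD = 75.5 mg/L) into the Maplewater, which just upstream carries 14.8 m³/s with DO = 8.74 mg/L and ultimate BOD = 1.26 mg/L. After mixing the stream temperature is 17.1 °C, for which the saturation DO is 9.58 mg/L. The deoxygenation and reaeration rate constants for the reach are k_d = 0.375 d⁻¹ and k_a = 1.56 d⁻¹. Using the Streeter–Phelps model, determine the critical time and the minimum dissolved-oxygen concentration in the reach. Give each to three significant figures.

t_c ≈ 0.523 d; minimum DO ≈ 7.60 mg/L

Mixed DO = (14.8×8.74 + 1.98×0.994)/(14.8+1.98) = 131.3/16.78 = 7.826 mg/L.
Mixed L₀ = (14.8×1.26 + 1.98×75.5)/(16.78) = 168.1/16.78 = 10.02 mg/L.
Initial deficit D₀ = C_s − DO₀ = 9.58 − 7.826 = 1.754 mg/L.
t_c = (1/1.185) ln[(1.56/0.375)(1 − 1.754×1.185/(0.375×10.02))] = 0.8439 × ln(1.859) = 0.5232 d.
D_c = (0.375/1.56) × 10.02 × e^(−0.375×0.5232) = 0.2404 × 10.02 × 0.8219 = 1.980 mg/L.
Minimum DO = 9.58 − 1.980 = 7.600 mg/L.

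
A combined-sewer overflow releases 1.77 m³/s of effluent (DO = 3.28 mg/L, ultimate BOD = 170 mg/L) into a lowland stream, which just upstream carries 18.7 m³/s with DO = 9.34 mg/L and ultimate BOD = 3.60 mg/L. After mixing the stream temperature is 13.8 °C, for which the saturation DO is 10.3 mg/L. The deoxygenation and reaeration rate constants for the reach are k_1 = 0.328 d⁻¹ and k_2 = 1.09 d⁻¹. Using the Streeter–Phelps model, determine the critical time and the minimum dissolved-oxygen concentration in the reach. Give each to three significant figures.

Mixed DO = (18.7×9.34 + 1.77×3.28)/(18.7+1.77) = 180.5/20.47 = 8.816 mg/L.
Mixed L₀ = (18.7×3.60 + 1.77×170)/(20.47) = 368.2/20.47 = 17.99 mg/L.
Initial deficit D₀ = C_s − DO₀ = 10.3 − 8.816 = 1.484 mg/L.
t_c = (1/0.7620) ln[(1.09/0.328)(1 − 1.484×0.7620/(0.328×17.99))] = 1.312 × ln(2.686) = 1.297 d.
D_c = (0.328/1.09) × 17.99 × e^(−0.328×1.297) = 0.3009 × 17.99 × 0.6535 = 3.538 mg/L.
Minimum DO = 10.3 − 3.538 = 6.762 mg/L.

t_c ≈ 1.30 d; minimum DO ≈ 6.76 mg/L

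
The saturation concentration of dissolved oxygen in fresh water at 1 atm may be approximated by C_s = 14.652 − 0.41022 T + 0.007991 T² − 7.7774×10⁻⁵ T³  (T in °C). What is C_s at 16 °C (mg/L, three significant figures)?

C_s = 14.652 − 0.41022×16 + 0.007991×16² − 7.7774×10⁻⁵×16³ = 9.816 mg/L.

C_s ≈ 9.82 mg/L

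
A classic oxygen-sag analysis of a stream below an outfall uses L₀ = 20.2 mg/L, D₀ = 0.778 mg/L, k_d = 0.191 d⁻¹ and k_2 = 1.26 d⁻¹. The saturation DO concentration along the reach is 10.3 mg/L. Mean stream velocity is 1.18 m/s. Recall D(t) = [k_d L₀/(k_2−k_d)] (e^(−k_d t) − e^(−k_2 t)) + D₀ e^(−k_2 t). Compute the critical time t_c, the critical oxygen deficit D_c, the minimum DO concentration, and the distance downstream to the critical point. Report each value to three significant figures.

With k_2/k_d = 6.597 and 1 − D₀(k_2−k_d)/(k_d L₀) = 0.7844,
t_c = ln(6.597 × 0.7844) / (1.26 − 0.191) = ln(5.175) / 1.069 = 1.644/1.069 = 1.538 d.
D_c = (k_d/k_2) L₀ e^(−k_d t_c) = (0.191/1.26) × 20.2 × e^(−0.191×1.538) = 0.1516 × 20.2 × 0.7455 = 2.283 mg/L.
Minimum DO = C_s − D_c = 10.3 − 2.283 = 8.017 mg/L.
x_c = v t_c = 1.18 m/s × 1.538 d × 86400 s/d = 156800 m ≈ 157 km.

t_c ≈ 1.54 d; D_c ≈ 2.28 mg/L; min DO ≈ 8.02 mg/L; x_c ≈ 157 km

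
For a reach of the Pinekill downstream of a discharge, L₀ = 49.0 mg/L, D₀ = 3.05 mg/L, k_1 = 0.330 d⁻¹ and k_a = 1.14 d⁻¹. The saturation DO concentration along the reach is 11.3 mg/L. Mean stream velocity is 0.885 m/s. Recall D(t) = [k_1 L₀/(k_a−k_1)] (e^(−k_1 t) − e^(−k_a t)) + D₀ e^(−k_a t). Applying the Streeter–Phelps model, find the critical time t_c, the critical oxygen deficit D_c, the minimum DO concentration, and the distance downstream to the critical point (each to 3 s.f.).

t_c = [1/(k_a−k_1)] ln[(k_a/k_1)(1 − D₀(k_a−k_1)/(k_1 L₀))]
= [1/(1.14−0.330)] ln[(1.14/0.330)(1 − 3.05×0.8100/(0.330×49.0))]
= (1/0.8100) ln[3.455 × 0.8472] = 1.235 × ln(2.927) = 1.235 × 1.074 = 1.326 d.
D_c = (k_1/k_a) L₀ e^(−k_1 t_c) = (0.330/1.14) × 49.0 × e^(−0.330×1.326) = 0.2895 × 49.0 × 0.6456 = 9.158 mg/L.
Minimum DO = C_s − D_c = 11.3 − 9.158 = 2.142 mg/L.
x_c = v t_c = 0.885 m/s × 1.326 d × 86400 s/d = 101400 m ≈ 101 km.

t_c ≈ 1.33 d; D_c ≈ 9.16 mg/L; min DO ≈ 2.14 mg/L; x_c ≈ 101 km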